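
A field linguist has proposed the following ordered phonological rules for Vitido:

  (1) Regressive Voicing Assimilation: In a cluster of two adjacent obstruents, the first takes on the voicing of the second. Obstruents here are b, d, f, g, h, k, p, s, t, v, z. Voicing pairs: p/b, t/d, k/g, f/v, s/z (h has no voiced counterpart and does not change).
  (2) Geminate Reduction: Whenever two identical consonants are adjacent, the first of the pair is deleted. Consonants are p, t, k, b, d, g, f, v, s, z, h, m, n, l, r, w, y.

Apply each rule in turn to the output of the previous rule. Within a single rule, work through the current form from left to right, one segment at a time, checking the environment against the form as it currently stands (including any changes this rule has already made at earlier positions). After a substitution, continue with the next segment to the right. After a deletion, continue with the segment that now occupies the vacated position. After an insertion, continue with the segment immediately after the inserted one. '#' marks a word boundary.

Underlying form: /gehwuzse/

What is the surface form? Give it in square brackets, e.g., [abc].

[gehwuse]

(1) Regressive Voicing Assimilation: [gehwuzse] → [gehwusse]
(2) Geminate Reduction: [gehwusse] → [gehwuse]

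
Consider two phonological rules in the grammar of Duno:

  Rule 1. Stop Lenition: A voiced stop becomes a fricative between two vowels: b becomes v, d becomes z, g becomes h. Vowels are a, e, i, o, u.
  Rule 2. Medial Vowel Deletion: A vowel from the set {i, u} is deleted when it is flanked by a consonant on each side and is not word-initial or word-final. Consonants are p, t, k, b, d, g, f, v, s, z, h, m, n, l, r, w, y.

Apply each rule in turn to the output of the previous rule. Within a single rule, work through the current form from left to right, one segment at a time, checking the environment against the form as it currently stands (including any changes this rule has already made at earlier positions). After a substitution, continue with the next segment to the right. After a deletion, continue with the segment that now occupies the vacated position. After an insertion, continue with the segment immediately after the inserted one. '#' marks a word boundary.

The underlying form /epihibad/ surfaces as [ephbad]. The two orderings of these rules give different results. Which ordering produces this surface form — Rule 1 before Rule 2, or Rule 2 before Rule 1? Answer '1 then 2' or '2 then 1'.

Order 1 then 2:
  1 Stop Lenition: [epihibad] → [epihivad]
  2 Medial Vowel Deletion: [epihivad] → [ephvad]
  result: [ephvad]
Order 2 then 1:
  2 Medial Vowel Deletion: [epihibad] → [ephbad]
  1 Stop Lenition: no change — [ephbad]
  result: [ephbad]

2 then 1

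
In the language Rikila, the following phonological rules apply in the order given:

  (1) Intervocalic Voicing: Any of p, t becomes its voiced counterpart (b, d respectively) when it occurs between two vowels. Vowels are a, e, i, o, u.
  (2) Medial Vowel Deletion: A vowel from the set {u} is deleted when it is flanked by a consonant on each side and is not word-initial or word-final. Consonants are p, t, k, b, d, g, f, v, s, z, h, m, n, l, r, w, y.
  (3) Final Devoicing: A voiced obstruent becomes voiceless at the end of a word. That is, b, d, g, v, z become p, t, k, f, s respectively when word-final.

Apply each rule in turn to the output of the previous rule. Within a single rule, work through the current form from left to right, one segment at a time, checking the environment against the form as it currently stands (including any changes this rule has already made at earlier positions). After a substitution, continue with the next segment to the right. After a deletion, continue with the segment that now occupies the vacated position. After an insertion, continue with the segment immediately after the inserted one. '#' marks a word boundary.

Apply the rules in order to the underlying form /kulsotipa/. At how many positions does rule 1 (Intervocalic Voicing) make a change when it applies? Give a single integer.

(1) Intervocalic Voicing: [kulsotipa] → [kulsodiba]
(2) Medial Vowel Deletion: [kulsodiba] → [klsodiba]
(3) Final Devoicing: no change — [klsodiba]
Rule 1 changed 2 position(s).

2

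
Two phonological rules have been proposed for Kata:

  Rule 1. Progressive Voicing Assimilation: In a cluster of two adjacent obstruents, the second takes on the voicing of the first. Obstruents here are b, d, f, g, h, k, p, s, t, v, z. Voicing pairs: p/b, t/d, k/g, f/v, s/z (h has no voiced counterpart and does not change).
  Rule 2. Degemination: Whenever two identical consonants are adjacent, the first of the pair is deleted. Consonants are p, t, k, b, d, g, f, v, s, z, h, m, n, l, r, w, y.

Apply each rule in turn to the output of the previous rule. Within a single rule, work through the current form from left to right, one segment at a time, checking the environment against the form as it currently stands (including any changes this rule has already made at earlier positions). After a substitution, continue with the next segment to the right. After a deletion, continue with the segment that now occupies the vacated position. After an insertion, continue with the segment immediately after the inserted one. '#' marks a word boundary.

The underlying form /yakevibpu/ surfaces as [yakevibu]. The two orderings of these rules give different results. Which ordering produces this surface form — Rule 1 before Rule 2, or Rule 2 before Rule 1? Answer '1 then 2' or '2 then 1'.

1 then 2

Order 1 then 2:
  1 Progressive Voicing Assimilation: [yakevibpu] → [yakevibbu]
  2 Degemination: [yakevibbu] → [yakevibu]
  result: [yakevibu]
Order 2 then 1:
  2 Degemination: no change — [yakevibpu]
  1 Progressive Voicing Assimilation: [yakevibpu] → [yakevibbu]
  result: [yakevibbu]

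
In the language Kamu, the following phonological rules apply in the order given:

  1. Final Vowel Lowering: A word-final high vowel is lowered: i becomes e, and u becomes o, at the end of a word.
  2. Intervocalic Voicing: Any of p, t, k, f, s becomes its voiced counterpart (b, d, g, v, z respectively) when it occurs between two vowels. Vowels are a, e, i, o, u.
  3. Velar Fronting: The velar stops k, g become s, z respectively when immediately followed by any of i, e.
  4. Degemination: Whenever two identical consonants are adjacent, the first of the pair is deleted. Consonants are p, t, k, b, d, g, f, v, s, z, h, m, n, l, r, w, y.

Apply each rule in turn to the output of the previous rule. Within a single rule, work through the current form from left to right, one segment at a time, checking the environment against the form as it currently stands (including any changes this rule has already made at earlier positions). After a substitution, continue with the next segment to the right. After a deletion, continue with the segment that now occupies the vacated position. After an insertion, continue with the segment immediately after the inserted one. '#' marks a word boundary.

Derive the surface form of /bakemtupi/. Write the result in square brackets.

1 Final Vowel Lowering: [bakemtupi] → [bakemtupe]
2 Intervocalic Voicing: [bakemtupe] → [bagemtube]
3 Velar Fronting: [bagemtube] → [bazemtube]
4 Degemination: no change — [bazemtube]

[bazemtube]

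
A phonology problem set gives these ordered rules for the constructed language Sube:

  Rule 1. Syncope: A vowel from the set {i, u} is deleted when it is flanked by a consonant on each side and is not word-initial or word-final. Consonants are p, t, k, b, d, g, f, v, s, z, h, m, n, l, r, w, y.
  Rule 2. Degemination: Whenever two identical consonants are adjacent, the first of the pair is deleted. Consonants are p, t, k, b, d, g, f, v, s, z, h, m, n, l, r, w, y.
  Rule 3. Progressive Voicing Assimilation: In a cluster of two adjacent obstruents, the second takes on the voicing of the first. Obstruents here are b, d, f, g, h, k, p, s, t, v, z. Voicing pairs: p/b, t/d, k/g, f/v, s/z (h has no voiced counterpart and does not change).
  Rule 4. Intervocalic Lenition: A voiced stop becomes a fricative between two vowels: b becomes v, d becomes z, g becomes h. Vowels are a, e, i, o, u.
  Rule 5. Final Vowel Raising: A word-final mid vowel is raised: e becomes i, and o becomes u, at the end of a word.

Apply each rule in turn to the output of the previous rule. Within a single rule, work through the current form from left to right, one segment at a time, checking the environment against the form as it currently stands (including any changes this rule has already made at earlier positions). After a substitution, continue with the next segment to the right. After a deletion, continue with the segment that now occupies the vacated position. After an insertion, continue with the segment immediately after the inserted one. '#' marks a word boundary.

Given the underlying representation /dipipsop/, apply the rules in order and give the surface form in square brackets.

Rule 1 Syncope: [dipipsop] → [dppsop]
Rule 2 Degemination: [dppsop] → [dpsop]
Rule 3 Progressive Voicing Assimilation: [dpsop] → [dbzop]
Rule 4 Intervocalic Lenition: no change — [dbzop]
Rule 5 Final Vowel Raising: no change — [dbzop]

[dbzop]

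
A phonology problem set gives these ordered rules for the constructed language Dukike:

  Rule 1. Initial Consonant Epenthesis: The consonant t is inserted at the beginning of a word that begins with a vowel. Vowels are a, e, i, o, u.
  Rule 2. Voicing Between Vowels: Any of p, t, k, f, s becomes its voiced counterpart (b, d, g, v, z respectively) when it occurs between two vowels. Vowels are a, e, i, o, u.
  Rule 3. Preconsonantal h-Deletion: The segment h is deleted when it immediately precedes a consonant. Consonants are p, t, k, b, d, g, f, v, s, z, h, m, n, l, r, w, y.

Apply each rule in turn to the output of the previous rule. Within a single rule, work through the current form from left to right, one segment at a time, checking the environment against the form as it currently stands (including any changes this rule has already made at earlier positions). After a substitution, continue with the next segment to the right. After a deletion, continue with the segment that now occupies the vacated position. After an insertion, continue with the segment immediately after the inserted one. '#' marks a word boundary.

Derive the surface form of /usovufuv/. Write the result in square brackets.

Rule 1 Initial Consonant Epenthesis: [usovufuv] → [tusovufuv]
Rule 2 Voicing Between Vowels: [tusovufuv] → [tuzovuvuv]
Rule 3 Preconsonantal h-Deletion: no change — [tuzovuvuv]

[tuzovuvuv]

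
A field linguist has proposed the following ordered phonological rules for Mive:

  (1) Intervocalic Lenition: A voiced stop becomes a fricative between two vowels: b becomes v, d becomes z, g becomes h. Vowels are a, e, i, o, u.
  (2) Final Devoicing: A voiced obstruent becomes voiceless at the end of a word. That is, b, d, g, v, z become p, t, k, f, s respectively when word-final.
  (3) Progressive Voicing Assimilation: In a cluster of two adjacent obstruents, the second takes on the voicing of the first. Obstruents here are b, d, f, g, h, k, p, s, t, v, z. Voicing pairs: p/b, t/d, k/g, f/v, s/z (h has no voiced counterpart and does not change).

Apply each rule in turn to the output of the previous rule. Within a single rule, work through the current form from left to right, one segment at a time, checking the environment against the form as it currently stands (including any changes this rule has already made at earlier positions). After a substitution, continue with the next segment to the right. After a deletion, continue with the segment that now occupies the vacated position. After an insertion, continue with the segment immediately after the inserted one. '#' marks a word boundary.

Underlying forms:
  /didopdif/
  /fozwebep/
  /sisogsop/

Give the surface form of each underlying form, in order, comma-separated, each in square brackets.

[dizoptif], [fozwevep], [sisogzop]

/didopdif/:
  (1) Intervocalic Lenition: [didopdif] → [dizopdif]
  (2) Final Devoicing: no change — [dizopdif]
  (3) Progressive Voicing Assimilation: [dizopdif] → [dizoptif]
/fozwebep/:
  (1) Intervocalic Lenition: [fozwebep] → [fozwevep]
  (2) Final Devoicing: no change — [fozwevep]
  (3) Progressive Voicing Assimilation: no change — [fozwevep]
/sisogsop/:
  (1) Intervocalic Lenition: no change — [sisogsop]
  (2) Final Devoicing: no change — [sisogsop]
  (3) Progressive Voicing Assimilation: [sisogsop] → [sisogzop]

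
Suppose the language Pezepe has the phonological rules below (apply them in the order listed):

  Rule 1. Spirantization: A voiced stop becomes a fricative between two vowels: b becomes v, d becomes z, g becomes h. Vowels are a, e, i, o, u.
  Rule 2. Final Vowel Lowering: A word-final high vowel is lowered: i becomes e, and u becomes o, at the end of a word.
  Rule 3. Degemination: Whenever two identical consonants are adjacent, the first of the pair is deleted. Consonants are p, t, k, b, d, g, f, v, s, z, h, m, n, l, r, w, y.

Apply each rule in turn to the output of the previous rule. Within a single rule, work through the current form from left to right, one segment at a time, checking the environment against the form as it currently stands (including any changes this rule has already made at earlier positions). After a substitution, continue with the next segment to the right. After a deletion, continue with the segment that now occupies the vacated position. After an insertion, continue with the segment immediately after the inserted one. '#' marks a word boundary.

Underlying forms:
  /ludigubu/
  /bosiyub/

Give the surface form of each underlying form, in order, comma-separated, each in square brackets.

/ludigubu/:
  Rule 1 Spirantization: [ludigubu] → [luzihuvu]
  Rule 2 Final Vowel Lowering: [luzihuvu] → [luzihuvo]
  Rule 3 Degemination: no change — [luzihuvo]
/bosiyub/:
  Rule 1 Spirantization: no change — [bosiyub]
  Rule 2 Final Vowel Lowering: no change — [bosiyub]
  Rule 3 Degemination: no change — [bosiyub]

[luzihuvo], [bosiyub]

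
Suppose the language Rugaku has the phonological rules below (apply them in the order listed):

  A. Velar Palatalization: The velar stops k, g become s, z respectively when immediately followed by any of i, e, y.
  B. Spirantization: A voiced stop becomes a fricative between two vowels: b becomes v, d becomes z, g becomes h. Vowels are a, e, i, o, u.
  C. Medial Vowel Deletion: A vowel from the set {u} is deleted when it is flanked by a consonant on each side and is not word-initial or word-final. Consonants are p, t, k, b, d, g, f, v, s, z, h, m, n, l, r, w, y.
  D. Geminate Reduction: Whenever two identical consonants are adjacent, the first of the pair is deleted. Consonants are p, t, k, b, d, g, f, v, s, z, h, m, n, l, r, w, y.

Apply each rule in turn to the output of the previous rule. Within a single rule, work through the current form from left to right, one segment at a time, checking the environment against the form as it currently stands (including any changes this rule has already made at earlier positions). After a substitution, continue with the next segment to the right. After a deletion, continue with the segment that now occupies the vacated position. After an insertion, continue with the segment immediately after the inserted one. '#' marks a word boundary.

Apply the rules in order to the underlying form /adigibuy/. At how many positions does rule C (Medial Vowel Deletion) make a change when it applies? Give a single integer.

A Velar Palatalization: [adigibuy] → [adizibuy]
B Spirantization: [adizibuy] → [azizivuy]
C Medial Vowel Deletion: [azizivuy] → [azizivy]
D Geminate Reduction: no change — [azizivy]
Rule C changed 1 position(s).

1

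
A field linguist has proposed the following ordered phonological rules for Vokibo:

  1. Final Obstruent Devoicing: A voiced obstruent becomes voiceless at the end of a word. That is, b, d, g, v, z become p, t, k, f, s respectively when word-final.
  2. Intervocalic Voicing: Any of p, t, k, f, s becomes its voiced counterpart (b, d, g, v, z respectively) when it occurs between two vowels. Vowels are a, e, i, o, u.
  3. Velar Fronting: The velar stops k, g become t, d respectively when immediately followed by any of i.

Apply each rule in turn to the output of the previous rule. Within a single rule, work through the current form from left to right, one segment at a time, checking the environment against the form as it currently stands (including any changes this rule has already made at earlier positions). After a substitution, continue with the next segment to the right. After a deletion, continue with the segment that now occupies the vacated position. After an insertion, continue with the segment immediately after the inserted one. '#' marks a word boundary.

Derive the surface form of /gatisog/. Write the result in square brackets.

[gadizok]

1 Final Obstruent Devoicing: [gatisog] → [gatisok]
2 Intervocalic Voicing: [gatisok] → [gadizok]
3 Velar Fronting: no change — [gadizok]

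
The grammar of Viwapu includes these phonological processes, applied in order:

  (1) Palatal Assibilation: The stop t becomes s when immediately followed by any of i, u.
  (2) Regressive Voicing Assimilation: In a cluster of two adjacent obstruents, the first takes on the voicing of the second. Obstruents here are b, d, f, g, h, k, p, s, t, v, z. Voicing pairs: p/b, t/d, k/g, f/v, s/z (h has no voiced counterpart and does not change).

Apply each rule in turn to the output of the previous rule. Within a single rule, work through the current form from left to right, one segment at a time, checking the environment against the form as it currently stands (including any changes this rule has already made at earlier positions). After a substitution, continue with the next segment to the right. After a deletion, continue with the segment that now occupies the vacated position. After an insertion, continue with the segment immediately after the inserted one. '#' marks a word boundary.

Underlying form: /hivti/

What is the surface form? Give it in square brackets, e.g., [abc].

[hifsi]

(1) Palatal Assibilation: [hivti] → [hivsi]
(2) Regressive Voicing Assimilation: [hivsi] → [hifsi]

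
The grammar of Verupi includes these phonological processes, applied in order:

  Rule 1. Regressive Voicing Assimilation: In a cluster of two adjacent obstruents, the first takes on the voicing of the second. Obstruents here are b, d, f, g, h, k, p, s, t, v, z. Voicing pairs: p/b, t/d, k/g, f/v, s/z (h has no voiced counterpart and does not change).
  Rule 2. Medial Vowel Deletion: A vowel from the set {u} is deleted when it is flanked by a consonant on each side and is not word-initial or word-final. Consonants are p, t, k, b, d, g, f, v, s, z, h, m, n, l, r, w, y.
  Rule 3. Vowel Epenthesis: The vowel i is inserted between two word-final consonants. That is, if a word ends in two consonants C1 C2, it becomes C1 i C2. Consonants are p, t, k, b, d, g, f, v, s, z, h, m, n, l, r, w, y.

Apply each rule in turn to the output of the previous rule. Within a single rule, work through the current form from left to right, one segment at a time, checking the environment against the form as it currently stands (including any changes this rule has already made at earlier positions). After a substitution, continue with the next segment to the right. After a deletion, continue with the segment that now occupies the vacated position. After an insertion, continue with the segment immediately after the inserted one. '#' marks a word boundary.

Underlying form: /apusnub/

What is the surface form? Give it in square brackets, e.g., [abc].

[apsnib]

Rule 1 Regressive Voicing Assimilation: no change — [apusnub]
Rule 2 Medial Vowel Deletion: [apusnub] → [apsnb]
Rule 3 Vowel Epenthesis: [apsnb] → [apsnib]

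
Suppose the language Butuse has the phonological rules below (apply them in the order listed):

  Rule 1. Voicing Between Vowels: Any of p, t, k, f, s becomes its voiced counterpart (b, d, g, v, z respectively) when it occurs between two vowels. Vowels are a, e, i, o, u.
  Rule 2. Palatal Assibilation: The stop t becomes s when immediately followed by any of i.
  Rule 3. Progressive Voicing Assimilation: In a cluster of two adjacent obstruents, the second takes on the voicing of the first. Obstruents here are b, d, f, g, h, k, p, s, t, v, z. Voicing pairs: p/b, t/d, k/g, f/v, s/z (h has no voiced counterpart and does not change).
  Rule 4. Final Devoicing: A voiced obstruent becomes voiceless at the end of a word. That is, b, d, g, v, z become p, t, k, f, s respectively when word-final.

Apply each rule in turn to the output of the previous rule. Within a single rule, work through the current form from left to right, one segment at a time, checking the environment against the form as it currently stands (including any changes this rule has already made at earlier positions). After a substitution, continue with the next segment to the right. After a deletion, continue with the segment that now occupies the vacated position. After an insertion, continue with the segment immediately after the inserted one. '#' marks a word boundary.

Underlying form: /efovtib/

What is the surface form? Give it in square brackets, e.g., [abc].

[evovzip]

Rule 1 Voicing Between Vowels: [efovtib] → [evovtib]
Rule 2 Palatal Assibilation: [evovtib] → [evovsib]
Rule 3 Progressive Voicing Assimilation: [evovsib] → [evovzib]
Rule 4 Final Devoicing: [evovzib] → [evovzip]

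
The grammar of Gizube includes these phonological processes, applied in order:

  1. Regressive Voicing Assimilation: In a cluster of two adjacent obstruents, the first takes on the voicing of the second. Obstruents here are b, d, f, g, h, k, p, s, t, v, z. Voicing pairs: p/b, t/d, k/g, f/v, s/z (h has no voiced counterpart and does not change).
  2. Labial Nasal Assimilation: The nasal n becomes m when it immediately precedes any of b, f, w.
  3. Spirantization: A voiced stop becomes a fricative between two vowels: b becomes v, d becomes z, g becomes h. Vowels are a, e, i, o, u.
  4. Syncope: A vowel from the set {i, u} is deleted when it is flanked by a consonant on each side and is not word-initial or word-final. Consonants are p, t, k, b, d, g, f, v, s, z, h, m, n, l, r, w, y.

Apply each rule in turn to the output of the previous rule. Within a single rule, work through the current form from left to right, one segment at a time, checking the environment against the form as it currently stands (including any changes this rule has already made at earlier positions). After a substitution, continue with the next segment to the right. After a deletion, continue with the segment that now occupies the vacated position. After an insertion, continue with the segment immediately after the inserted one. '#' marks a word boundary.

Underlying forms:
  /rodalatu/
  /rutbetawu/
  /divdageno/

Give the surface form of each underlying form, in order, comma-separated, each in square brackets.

[rozalatu], [rdbetawu], [dvdaheno]

/rodalatu/:
  1 Regressive Voicing Assimilation: no change — [rodalatu]
  2 Labial Nasal Assimilation: no change — [rodalatu]
  3 Spirantization: [rodalatu] → [rozalatu]
  4 Syncope: no change — [rozalatu]
/rutbetawu/:
  1 Regressive Voicing Assimilation: [rutbetawu] → [rudbetawu]
  2 Labial Nasal Assimilation: no change — [rudbetawu]
  3 Spirantization: no change — [rudbetawu]
  4 Syncope: [rudbetawu] → [rdbetawu]
/divdageno/:
  1 Regressive Voicing Assimilation: no change — [divdageno]
  2 Labial Nasal Assimilation: no change — [divdageno]
  3 Spirantization: [divdageno] → [divdaheno]
  4 Syncope: [divdaheno] → [dvdaheno]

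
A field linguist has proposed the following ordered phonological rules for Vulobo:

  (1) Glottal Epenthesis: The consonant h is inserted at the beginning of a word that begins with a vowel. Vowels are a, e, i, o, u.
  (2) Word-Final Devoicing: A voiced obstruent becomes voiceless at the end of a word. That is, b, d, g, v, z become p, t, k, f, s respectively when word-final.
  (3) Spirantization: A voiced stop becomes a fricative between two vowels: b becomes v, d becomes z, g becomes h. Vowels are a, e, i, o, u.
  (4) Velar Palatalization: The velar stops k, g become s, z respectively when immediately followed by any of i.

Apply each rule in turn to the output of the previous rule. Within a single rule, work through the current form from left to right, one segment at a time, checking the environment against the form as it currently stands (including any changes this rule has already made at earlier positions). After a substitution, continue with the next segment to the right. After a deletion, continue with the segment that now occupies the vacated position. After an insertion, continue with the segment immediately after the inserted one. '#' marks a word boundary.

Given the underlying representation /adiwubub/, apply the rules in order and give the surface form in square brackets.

[haziwuvup]

(1) Glottal Epenthesis: [adiwubub] → [hadiwubub]
(2) Word-Final Devoicing: [hadiwubub] → [hadiwubup]
(3) Spirantization: [hadiwubup] → [haziwuvup]
(4) Velar Palatalization: no change — [haziwuvup]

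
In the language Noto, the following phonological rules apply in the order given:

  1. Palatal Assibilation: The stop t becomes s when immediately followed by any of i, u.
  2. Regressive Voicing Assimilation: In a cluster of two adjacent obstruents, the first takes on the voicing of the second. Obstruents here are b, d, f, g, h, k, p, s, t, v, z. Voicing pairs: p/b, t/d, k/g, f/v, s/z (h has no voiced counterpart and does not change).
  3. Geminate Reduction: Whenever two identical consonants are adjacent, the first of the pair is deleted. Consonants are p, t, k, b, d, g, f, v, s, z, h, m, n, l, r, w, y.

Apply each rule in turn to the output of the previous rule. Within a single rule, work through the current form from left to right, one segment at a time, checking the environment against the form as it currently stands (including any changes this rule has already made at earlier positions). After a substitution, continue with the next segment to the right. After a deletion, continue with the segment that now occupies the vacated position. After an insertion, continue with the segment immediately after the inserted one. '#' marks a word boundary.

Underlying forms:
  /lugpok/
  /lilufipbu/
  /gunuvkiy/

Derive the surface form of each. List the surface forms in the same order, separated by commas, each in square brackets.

/lugpok/:
  1 Palatal Assibilation: no change — [lugpok]
  2 Regressive Voicing Assimilation: [lugpok] → [lukpok]
  3 Geminate Reduction: no change — [lukpok]
/lilufipbu/:
  1 Palatal Assibilation: no change — [lilufipbu]
  2 Regressive Voicing Assimilation: [lilufipbu] → [lilufibbu]
  3 Geminate Reduction: [lilufibbu] → [lilufibu]
/gunuvkiy/:
  1 Palatal Assibilation: no change — [gunuvkiy]
  2 Regressive Voicing Assimilation: [gunuvkiy] → [gunufkiy]
  3 Geminate Reduction: no change — [gunufkiy]

[lukpok], [lilufibu], [gunufkiy]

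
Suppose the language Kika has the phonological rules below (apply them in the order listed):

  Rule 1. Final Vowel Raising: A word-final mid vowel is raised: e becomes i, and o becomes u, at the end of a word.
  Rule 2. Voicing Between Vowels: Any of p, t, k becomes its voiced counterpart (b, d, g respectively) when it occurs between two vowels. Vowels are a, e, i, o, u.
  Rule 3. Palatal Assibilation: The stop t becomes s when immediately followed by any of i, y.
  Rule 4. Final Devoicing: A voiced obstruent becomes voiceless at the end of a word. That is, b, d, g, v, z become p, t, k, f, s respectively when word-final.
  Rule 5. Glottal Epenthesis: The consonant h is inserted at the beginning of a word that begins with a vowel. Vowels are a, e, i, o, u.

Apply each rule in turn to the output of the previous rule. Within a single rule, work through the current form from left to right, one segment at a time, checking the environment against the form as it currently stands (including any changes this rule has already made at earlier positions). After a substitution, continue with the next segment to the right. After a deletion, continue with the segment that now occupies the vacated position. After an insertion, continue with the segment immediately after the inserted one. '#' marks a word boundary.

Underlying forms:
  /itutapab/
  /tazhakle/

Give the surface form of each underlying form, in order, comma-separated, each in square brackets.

[hidudabap], [tazhakli]

/itutapab/:
  Rule 1 Final Vowel Raising: no change — [itutapab]
  Rule 2 Voicing Between Vowels: [itutapab] → [idudabab]
  Rule 3 Palatal Assibilation: no change — [idudabab]
  Rule 4 Final Devoicing: [idudabab] → [idudabap]
  Rule 5 Glottal Epenthesis: [idudabap] → [hidudabap]
/tazhakle/:
  Rule 1 Final Vowel Raising: [tazhakle] → [tazhakli]
  Rule 2 Voicing Between Vowels: no change — [tazhakli]
  Rule 3 Palatal Assibilation: no change — [tazhakli]
  Rule 4 Final Devoicing: no change — [tazhakli]
  Rule 5 Glottal Epenthesis: no change — [tazhakli]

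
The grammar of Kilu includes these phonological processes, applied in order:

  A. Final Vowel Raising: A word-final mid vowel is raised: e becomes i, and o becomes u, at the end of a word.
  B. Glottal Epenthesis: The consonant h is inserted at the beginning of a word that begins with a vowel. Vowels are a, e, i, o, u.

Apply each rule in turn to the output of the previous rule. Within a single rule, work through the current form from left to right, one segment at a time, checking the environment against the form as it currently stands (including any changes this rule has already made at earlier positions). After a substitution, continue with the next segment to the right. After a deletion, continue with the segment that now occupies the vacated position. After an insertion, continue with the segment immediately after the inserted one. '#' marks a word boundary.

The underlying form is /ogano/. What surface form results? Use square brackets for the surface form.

[hoganu]

A Final Vowel Raising: [ogano] → [oganu]
B Glottal Epenthesis: [oganu] → [hoganu]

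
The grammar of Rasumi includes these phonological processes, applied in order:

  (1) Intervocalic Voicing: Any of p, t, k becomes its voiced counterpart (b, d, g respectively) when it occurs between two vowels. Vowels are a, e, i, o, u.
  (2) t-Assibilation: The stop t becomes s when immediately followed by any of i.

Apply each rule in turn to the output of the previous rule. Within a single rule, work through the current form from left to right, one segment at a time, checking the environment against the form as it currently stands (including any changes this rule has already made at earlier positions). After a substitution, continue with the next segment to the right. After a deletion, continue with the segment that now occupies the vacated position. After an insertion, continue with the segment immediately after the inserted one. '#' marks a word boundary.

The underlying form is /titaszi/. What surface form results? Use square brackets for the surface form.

[sidaszi]

(1) Intervocalic Voicing: [titaszi] → [tidaszi]
(2) t-Assibilation: [tidaszi] → [sidaszi]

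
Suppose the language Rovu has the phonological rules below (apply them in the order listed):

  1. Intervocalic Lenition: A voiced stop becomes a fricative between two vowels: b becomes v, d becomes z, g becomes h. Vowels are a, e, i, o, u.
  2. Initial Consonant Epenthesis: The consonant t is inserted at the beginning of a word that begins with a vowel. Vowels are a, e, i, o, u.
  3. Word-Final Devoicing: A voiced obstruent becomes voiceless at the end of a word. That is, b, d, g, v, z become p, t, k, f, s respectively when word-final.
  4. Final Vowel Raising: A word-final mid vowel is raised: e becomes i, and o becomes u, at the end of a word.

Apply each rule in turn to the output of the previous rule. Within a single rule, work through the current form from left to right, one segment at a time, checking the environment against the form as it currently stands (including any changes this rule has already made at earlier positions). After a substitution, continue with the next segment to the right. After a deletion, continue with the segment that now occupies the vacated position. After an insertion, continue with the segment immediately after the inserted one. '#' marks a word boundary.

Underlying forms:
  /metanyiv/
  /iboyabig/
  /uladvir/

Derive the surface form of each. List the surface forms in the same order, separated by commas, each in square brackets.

/metanyiv/:
  1 Intervocalic Lenition: no change — [metanyiv]
  2 Initial Consonant Epenthesis: no change — [metanyiv]
  3 Word-Final Devoicing: [metanyiv] → [metanyif]
  4 Final Vowel Raising: no change — [metanyif]
/iboyabig/:
  1 Intervocalic Lenition: [iboyabig] → [ivoyavig]
  2 Initial Consonant Epenthesis: [ivoyavig] → [tivoyavig]
  3 Word-Final Devoicing: [tivoyavig] → [tivoyavik]
  4 Final Vowel Raising: no change — [tivoyavik]
/uladvir/:
  1 Intervocalic Lenition: no change — [uladvir]
  2 Initial Consonant Epenthesis: [uladvir] → [tuladvir]
  3 Word-Final Devoicing: no change — [tuladvir]
  4 Final Vowel Raising: no change — [tuladvir]

[metanyif], [tivoyavik], [tuladvir]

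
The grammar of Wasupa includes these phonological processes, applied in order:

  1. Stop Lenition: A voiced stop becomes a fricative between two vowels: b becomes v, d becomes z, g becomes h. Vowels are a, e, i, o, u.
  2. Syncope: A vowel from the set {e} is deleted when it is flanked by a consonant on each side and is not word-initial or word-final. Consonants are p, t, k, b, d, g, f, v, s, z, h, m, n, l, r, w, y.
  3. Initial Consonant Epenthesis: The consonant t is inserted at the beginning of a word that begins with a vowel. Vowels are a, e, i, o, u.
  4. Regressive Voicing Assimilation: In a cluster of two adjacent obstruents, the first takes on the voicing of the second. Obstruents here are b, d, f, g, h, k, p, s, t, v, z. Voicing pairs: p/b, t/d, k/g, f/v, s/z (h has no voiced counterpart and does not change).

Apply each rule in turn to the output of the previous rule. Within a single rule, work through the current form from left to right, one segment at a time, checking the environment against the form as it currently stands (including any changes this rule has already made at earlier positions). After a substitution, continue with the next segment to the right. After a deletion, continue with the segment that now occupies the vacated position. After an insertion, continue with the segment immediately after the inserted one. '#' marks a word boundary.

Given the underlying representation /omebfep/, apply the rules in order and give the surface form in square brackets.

[tompfp]

1 Stop Lenition: no change — [omebfep]
2 Syncope: [omebfep] → [ombfp]
3 Initial Consonant Epenthesis: [ombfp] → [tombfp]
4 Regressive Voicing Assimilation: [tombfp] → [tompfp]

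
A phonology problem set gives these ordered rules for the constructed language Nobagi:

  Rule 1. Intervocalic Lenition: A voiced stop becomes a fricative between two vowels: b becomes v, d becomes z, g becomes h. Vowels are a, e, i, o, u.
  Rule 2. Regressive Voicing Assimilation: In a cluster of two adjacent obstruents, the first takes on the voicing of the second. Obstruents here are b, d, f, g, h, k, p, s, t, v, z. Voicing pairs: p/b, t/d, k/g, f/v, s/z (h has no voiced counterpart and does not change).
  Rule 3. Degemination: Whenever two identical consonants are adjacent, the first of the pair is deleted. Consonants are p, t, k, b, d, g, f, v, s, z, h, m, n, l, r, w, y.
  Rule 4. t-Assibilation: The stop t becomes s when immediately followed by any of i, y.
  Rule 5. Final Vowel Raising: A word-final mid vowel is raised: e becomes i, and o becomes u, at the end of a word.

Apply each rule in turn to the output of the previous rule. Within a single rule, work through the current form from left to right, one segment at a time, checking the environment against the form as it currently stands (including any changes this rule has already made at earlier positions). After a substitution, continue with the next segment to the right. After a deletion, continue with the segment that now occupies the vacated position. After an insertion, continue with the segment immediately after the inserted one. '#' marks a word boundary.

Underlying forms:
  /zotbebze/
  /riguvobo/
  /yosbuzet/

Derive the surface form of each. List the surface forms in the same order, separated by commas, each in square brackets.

/zotbebze/:
  Rule 1 Intervocalic Lenition: no change — [zotbebze]
  Rule 2 Regressive Voicing Assimilation: [zotbebze] → [zodbebze]
  Rule 3 Degemination: no change — [zodbebze]
  Rule 4 t-Assibilation: no change — [zodbebze]
  Rule 5 Final Vowel Raising: [zodbebze] → [zodbebzi]
/riguvobo/:
  Rule 1 Intervocalic Lenition: [riguvobo] → [rihuvovo]
  Rule 2 Regressive Voicing Assimilation: no change — [rihuvovo]
  Rule 3 Degemination: no change — [rihuvovo]
  Rule 4 t-Assibilation: no change — [rihuvovo]
  Rule 5 Final Vowel Raising: [rihuvovo] → [rihuvovu]
/yosbuzet/:
  Rule 1 Intervocalic Lenition: no change — [yosbuzet]
  Rule 2 Regressive Voicing Assimilation: [yosbuzet] → [yozbuzet]
  Rule 3 Degemination: no change — [yozbuzet]
  Rule 4 t-Assibilation: no change — [yozbuzet]
  Rule 5 Final Vowel Raising: no change — [yozbuzet]

[zodbebzi], [rihuvovu], [yozbuzet]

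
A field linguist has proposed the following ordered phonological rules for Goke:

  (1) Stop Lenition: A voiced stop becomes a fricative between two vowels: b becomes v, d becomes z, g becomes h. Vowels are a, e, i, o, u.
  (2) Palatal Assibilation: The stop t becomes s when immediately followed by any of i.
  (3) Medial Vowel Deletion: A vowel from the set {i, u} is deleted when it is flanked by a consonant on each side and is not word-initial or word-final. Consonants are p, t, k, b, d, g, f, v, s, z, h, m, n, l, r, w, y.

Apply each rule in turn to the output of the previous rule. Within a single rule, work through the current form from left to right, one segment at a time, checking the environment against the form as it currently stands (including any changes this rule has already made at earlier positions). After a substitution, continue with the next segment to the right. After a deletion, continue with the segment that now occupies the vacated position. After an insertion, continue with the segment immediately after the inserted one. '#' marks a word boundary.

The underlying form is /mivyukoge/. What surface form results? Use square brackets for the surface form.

(1) Stop Lenition: [mivyukoge] → [mivyukohe]
(2) Palatal Assibilation: no change — [mivyukohe]
(3) Medial Vowel Deletion: [mivyukohe] → [mvykohe]

[mvykohe]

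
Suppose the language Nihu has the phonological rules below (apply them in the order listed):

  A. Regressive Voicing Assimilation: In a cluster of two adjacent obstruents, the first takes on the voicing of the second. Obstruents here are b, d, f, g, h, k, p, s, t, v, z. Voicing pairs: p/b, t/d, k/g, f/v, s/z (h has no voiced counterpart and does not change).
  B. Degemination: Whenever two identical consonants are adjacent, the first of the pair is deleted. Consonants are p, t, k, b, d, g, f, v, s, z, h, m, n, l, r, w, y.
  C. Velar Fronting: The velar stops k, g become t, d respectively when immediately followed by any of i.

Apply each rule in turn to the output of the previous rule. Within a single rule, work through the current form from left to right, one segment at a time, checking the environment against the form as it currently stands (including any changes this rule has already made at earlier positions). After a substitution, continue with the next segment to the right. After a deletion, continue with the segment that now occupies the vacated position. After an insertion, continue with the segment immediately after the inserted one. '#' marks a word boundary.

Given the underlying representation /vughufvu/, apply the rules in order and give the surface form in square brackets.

A Regressive Voicing Assimilation: [vughufvu] → [vukhuvvu]
B Degemination: [vukhuvvu] → [vukhuvu]
C Velar Fronting: no change — [vukhuvu]

[vukhuvu]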